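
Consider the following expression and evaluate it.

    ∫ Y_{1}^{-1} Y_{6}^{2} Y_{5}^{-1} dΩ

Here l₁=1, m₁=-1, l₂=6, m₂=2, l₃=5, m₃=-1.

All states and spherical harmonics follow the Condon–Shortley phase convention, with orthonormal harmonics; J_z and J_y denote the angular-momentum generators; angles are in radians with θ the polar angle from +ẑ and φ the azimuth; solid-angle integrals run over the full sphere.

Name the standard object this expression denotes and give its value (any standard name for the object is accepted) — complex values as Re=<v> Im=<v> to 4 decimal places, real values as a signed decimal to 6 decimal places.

This is a Gaunt coefficient — the integral of a triple product of spherical harmonics over the sphere.
Rules hold: Σm=0, L=12 even, 5≤5≤7.
N = 3·13·11 = 429
Δ = 2!·0!·10!/13! = 1/858
Racah Σ t=1..1: t=1:−1/14400 = -1/14400
⇒ 3j(1 6 5; 0 0 0)² = 6/143, sgn +1
Racah Σ t=2..2: t=2:+1/34560 = 1/34560
⇒ 3j(1 6 5; -1 2 -1)² = 14/429, sgn +1
4πI² = N·(3j₀)²·(3jₘ)² = 84/143
I = +1·√(0.587413/4π) = 0.21620548

Gaunt coefficient, +0.216205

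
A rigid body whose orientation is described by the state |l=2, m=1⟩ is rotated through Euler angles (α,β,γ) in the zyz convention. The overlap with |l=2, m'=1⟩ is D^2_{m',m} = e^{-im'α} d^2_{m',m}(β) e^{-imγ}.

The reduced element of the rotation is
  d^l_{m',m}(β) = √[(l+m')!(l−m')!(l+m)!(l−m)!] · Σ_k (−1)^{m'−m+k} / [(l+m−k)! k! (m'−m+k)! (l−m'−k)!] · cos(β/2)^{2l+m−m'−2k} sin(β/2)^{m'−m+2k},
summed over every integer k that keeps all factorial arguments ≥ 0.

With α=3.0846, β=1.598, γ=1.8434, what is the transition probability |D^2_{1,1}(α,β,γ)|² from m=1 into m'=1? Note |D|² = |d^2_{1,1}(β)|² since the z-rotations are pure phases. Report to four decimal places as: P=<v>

First d^2_{1,1}(β=1.5980), then the phase factors e^{-i(1)α} and e^{-i(1)γ}:
c=cos(1.598000/2)=0.697424, s=sin(1.598000/2)=0.716659; N=√[6·1·6·1]=6.000000
k: max(0,(1)−(1))=0 … min(2+(1),2−(1))=1
  k=0: (−1)^0·6.0000/(6)·0.6974^4·0.7167^0 = +0.236585
  k=1: (−1)^1·6.0000/(2)·0.6974^2·0.7167^2 = -0.749445
d^2_{1,1}(1.5980) = +0.236585 -0.749445 = -0.512860
|D^2_{1,1}|² = |d^2_{1,1}(β)|² = (-0.512860)² = 0.263026 (the z-rotation phases have unit modulus)

P=0.2630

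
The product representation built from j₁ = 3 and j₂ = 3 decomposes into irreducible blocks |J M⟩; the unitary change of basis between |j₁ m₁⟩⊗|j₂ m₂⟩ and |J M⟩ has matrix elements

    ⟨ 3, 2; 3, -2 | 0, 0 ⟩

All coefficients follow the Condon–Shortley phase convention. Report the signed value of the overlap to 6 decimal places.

-0.377964  (= −√(1/7))

j₁+j₂−J=6  J+j₁−j₂=0  J−j₁+j₂=0  j₁+j₂+J+1=7
(j₁±m₁, j₂±m₂, J±M) = (5,1,1,5,0,0)
P² = 14400/7
sum k=1..1:
  [1] −1/120 = -1/120
S = -1/120
C² = P²·S² = 1/7 ; C = -0.377964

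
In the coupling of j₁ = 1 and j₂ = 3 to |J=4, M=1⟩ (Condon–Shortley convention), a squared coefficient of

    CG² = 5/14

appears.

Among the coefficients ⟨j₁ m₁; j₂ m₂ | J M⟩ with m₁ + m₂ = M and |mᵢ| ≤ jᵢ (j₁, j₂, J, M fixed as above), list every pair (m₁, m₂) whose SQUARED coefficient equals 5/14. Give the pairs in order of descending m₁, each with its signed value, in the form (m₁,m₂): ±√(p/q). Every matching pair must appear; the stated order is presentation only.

(1,0): +√(5/14)

Admissible pairs with m₁+m₂ = M = 1: (-1,2), (0,1), (1,0)
  (m₁,m₂)=(1,0): CG² = 5/14, CG = +√(5/14)   ← matches the target
  (m₁,m₂)=(0,1): CG² = 15/28, CG = +√(15/28)
  (m₁,m₂)=(-1,2): CG² = 3/28, CG = +√(3/28)
Pairs with CG² = 5/14: (1,0): +√(5/14)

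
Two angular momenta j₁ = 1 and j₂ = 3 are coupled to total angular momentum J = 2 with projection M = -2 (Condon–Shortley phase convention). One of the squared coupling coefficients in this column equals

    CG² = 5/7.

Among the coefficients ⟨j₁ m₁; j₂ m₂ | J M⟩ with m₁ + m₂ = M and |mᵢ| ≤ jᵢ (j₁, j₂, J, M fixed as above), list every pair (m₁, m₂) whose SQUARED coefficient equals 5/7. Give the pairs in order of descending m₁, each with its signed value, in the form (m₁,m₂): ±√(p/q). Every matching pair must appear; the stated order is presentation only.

Admissible pairs with m₁+m₂ = M = -2: (-1,-1), (0,-2), (1,-3)
  (m₁,m₂)=(1,-3): CG² = 5/7, CG = +√(5/7)   ← matches the target
  (m₁,m₂)=(0,-2): CG² = 5/21, CG = −√(5/21)
  (m₁,m₂)=(-1,-1): CG² = 1/21, CG = +√(1/21)
Pairs with CG² = 5/7: (1,-3): +√(5/7)

(1,-3): +√(5/7)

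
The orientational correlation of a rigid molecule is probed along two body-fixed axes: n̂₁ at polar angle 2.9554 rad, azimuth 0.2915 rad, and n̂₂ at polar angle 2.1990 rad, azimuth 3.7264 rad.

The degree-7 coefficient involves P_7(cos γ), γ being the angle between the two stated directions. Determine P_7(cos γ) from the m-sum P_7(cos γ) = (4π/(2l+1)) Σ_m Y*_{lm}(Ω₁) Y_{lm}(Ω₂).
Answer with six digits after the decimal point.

Summing Y*_{l m}(θ₁,φ₁)·Y_{l m}(θ₂,φ₂) over m ∈ [−7, 7]; prefactor 4π/(2·7+1) = 0.837758:
  m=-7: Y*=-0.000002+0.000003i  Y=+0.065826-0.092451i  product +0.000000+0.000000i
  m=-6: Y*=+0.000013-0.000073i  Y=+0.287880-0.110749i  product -0.000004-0.000022i
  m=-5: Y*=+0.000104+0.000916i  Y=+0.433524+0.095832i  product -0.000043+0.000407i
  m=-4: Y*=-0.003187-0.007438i  Y=+0.191384+0.197990i  product +0.000863-0.002054i
  m=-3: Y*=+0.032693+0.039108i  Y=-0.029283-0.157676i  product +0.005209-0.006300i
  m=-2: Y*=-0.185344-0.122228i  Y=+0.139474-0.328804i  product -0.066040+0.043894i
  m=-1: Y*=+0.567504+0.170278i  Y=-0.010924+0.007232i  product -0.007431+0.002244i
  m=+0: Y*=-0.622606-0.000000i  Y=-0.353270+0.000000i  product +0.219948+0.000000i
  m=+1: Y*=-0.567504+0.170278i  Y=+0.010924+0.007232i  product -0.007431-0.002244i
  m=+2: Y*=-0.185344+0.122228i  Y=+0.139474+0.328804i  product -0.066040-0.043894i
  m=+3: Y*=-0.032693+0.039108i  Y=+0.029283-0.157676i  product +0.005209+0.006300i
  m=+4: Y*=-0.003187+0.007438i  Y=+0.191384-0.197990i  product +0.000863+0.002054i
  m=+5: Y*=-0.000104+0.000916i  Y=-0.433524+0.095832i  product -0.000043-0.000407i
  m=+6: Y*=+0.000013+0.000073i  Y=+0.287880+0.110749i  product -0.000004+0.000022i
  m=+7: Y*=+0.000002+0.000003i  Y=-0.065826-0.092451i  product +0.000000-0.000000i
Σ over m = +0.085057+0.000000i; ×(4π/15) → +0.071257+0.000000i. Real part: 0.071257

0.071257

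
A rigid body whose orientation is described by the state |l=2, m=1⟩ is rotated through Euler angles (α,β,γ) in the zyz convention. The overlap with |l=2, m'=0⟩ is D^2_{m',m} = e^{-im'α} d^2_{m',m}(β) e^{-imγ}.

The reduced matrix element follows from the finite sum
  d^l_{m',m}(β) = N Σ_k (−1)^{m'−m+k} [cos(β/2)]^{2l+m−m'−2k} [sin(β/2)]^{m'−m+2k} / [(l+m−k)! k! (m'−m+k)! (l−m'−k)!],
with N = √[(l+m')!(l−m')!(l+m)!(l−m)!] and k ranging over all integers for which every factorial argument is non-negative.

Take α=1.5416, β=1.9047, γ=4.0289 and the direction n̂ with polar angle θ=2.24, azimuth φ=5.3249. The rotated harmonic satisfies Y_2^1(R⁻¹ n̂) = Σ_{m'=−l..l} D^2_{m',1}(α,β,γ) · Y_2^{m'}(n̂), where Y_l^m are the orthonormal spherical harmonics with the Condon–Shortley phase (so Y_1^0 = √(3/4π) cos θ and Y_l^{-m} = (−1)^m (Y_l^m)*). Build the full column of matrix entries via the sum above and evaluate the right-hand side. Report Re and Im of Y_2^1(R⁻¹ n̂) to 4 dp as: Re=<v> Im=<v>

Re=-0.0411 Im=0.2745

Need the full column D^2_{m',1} for m'=−2..2 at α=1.5416, β=1.9047, γ=4.0289.
cos(β/2)=0.579770, sin(β/2)=0.814780
d^2_{-2,1}: single k=3 term ⇒ +0.627202;  D = +0.367023-0.508602i
d^2_{-1,1}: k∈[2..3] ⇒ +0.669443 -0.440719 = +0.228724;  D = -0.181488-0.139201i
d^2_{0,1}: k∈[1..2] ⇒ +0.388941 -0.768162 = -0.379221;  D = +0.239479-0.294038i
d^2_{1,1}: k∈[0..1] ⇒ +0.112986 -0.669443 = -0.556457;  D = -0.421021-0.363850i
d^2_{2,1}: single k=0 term ⇒ -0.317569;  D = -0.214574+0.234111i
Y_2^{m'}(θ=2.24,φ=5.3249) and Σ D·Y over m':
  (+0.3670-0.5086i)·(-0.0805+0.2236i)  (-0.1815-0.1392i)·(-0.2161-0.3076i)  (+0.2395-0.2940i)·(+0.0487+0.0000i)  (-0.4210-0.3638i)·(+0.2161-0.3076i)  (-0.2146+0.2341i)·(-0.0805-0.2236i)
Y_2^1(R⁻¹ n̂) = -0.041050+0.274548i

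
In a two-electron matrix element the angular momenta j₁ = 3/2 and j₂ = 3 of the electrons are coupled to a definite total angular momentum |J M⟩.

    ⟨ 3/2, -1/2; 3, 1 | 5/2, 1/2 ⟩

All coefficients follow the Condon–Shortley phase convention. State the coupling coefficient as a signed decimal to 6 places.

-0.119523  (= −√(1/70))

j₁+j₂−J=2  J+j₁−j₂=1  J−j₁+j₂=4  j₁+j₂+J+1=8
(j₁±m₁, j₂±m₂, J±M) = (1,2,4,2,3,2)
P² = 288/35
sum k=1..2:
  [1] −1/6 = -1/6
  [2] +1/8 = 1/8
S = -1/24
C² = P²·S² = 1/70 ; C = -0.119523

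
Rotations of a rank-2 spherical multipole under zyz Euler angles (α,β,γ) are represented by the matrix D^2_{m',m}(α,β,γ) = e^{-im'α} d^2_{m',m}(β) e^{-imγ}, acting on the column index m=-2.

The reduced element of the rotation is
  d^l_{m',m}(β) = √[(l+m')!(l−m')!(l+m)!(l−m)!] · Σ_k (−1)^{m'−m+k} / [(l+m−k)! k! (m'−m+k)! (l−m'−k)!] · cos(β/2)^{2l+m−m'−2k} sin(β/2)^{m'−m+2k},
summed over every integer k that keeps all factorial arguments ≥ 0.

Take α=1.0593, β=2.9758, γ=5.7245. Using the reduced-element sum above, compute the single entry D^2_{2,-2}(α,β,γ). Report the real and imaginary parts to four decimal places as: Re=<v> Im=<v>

Re=-0.9819 Im=0.0930

First d^2_{2,-2}(β=2.9758), then the phase factors e^{-i(2)α} and e^{-i(-2)γ}:
With c≡cos(β/2)=0.082801 and s≡sin(β/2)=0.996566, N=[24·1·1·24]^{1/2}=24.000000
k: max(0,(-2)−(2))=0 … min(2+(-2),2−(2))=0
  k=0: (−1)^4·24.0000/(24)·0.0828^0·0.9966^4 = +0.986335
d^2_{2,-2}(2.9758) = +0.986335
D = (-0.520814-0.853670i)·(+0.986335)·(+0.438048-0.898952i) = -0.981945+0.092950i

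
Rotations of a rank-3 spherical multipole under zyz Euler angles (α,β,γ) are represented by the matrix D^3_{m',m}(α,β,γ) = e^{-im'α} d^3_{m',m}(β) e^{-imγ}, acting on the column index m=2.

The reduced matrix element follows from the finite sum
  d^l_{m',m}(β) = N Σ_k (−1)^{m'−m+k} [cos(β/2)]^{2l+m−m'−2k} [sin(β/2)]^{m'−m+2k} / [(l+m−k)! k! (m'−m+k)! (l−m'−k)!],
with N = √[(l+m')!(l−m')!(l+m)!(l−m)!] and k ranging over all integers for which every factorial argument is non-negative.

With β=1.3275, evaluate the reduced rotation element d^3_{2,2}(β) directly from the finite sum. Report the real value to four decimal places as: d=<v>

d^3_{2,2}(β=1.3275) via the finite sum:
c=cos(1.327500/2)=0.787687, s=sin(1.327500/2)=0.616075; N=√[120·1·120·1]=120.000000
Admissible k: 0..1 (factorial args all ≥0)
  k=0: (−1)^0·120.0000/(120)·0.7877^6·0.6161^0 = +0.238849
  k=1: (−1)^1·120.0000/(24)·0.7877^4·0.6161^2 = -0.730555
d^3_{2,2}(1.3275) = +0.238849 -0.730555 = -0.491706

d=-0.4917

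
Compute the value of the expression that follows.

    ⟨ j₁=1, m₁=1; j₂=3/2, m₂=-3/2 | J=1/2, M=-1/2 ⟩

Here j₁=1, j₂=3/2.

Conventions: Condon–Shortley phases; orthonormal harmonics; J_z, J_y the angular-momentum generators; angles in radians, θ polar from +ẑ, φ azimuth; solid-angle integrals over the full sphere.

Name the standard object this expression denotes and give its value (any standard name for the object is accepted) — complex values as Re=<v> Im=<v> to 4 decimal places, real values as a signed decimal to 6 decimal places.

This is a Clebsch–Gordan (vector-coupling) coefficient.
triangle: 2!*0!*1!/4! = 2/24
(j±m)!: 2!*0!*0!*3!*0!*1! = 12
prefactor² = (2J+1)*Δ*N² = 2
  k=0: +1/(0!*2!*0!*0!*0!*1!) = 1/2
Σ = 1/2  ⇒  CG² = 2*(1/2)² = 1/2
CG = +√(1/2) = +0.707107

Clebsch–Gordan coefficient, +√(1/2) ≈ +0.707107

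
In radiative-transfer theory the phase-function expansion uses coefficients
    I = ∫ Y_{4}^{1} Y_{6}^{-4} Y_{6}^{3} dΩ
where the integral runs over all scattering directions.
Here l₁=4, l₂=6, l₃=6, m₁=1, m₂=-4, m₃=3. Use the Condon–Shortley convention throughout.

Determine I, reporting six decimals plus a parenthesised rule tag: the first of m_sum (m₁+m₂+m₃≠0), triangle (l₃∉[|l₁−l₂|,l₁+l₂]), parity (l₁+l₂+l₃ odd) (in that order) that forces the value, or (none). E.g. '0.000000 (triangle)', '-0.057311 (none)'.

0.077598 (none)

Rules hold: Σm=0, L=16 even, 2≤6≤10.
N = 9·13·13 = 1521
Δ = 4!·4!·8!/17! = 1/15315300
Racah Σ t=0..4: t=0:+1/829440 t=1:−1/25920 t=2:+1/9216 t=3:−1/25920 t=4:+1/829440 = 7/207360
⇒ 3j(4 6 6; 0 0 0)² = 28/2431, sgn +1
Racah Σ t=0..2: t=0:+1/207360 t=1:−1/120960 t=2:+1/967680 = -1/414720
⇒ 3j(4 6 6; 1 -4 3)² = 21/4862, sgn +1
4πI² = N·(3j₀)²·(3jₘ)² = 2646/34969
I = +1·√(0.075667/4π) = 0.07759762
No selection rule forces the value: the integral is nonzero (none).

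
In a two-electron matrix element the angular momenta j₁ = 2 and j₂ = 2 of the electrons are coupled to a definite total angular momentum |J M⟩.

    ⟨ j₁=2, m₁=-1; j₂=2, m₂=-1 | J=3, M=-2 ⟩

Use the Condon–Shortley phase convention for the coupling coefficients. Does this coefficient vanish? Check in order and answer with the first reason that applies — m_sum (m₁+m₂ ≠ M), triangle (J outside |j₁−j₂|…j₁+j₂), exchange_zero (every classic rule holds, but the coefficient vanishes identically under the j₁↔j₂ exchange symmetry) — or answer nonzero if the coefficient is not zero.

m-sum: m₁+m₂ = -1+(-1) = -2, M = -2  ✓
triangle: |j₁−j₂| = 0 ≤ J = 3 ≤ j₁+j₂ = 4  ✓
exchange: j₁=j₂ and m₁=m₂, and (−1)^(j₁+j₂−J) = (−1)^1 = −1 forces ⟨j₁m₁;j₂m₂|JM⟩ = −⟨j₂m₂;j₁m₁|JM⟩ = −⟨j₁m₁;j₂m₂|JM⟩ ⇒ the coefficient vanishes identically
Racah sum check: Σ_k collapses to 0 ⇒ CG = 0

exchange_zero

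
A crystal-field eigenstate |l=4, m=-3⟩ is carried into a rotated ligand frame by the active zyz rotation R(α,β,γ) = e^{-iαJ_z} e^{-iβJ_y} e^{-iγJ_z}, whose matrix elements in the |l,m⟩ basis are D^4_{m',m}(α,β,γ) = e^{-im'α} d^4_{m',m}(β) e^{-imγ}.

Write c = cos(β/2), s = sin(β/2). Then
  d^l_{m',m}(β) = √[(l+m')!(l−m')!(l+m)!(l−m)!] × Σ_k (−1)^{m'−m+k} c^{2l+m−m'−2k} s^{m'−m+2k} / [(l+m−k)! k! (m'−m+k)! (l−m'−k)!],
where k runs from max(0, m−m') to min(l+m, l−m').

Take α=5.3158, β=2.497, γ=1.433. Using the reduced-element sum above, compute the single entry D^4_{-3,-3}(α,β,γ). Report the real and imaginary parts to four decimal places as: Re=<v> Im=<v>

First d^4_{-3,-3}(β=2.4970), then the phase factors e^{-i(-3)α} and e^{-i(-3)γ}:
c=cos(2.497000/2)=0.316745, s=sin(2.497000/2)=0.948511; N=√[1·5040·1·5040]=5040.000000
Admissible k: 0..1 (factorial args all ≥0)
  k=0: (−1)^0·5040.0000/(5040)·0.3167^8·0.9485^0 = +0.000101
  k=1: (−1)^1·5040.0000/(720)·0.3167^6·0.9485^2 = -0.006360
d^4_{-3,-3}(2.4970) = +0.000101 -0.006360 = -0.006259
Attach z-rotation phases: D = e^{-i(-3)(5.3158)}·(-0.006259)·e^{-i(-3)(1.4330)} = -0.001083-0.006164i

Re=-0.0011 Im=-0.0062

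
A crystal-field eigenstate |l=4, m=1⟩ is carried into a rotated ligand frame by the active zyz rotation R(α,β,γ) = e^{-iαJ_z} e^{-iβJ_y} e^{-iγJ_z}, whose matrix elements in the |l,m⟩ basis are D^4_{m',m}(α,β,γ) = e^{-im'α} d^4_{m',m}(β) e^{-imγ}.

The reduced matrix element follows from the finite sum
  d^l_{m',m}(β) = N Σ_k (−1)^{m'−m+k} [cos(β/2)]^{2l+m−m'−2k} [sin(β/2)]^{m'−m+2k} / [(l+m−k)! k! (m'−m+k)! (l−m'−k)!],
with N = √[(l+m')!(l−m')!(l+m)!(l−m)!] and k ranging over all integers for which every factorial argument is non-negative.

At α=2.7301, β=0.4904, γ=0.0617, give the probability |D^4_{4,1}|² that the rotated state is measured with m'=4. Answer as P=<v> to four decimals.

Split into d^4_{4,1}(β=0.4904) × two z-phases.
Half-angle: c=0.970089, s=0.242750. N=√(40320·1·120·6)=5387.986637
k∈{0} keeps every argument non-negative
  k=0: (−1)^3·5387.9866/(720)·0.9701^5·0.2428^3 = -0.091967
d^4_{4,1}(0.4904) = -0.091967
|D^4_{4,1}|² = |d^4_{4,1}(β)|² = (-0.091967)² = 0.008458 (the z-rotation phases have unit modulus)

P=0.0085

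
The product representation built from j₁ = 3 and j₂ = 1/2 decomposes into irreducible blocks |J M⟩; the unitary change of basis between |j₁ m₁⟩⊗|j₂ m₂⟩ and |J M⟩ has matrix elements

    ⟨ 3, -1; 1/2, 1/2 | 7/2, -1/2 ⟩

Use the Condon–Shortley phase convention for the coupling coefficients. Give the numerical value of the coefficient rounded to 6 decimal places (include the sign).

j₁+j₂−J=0  J+j₁−j₂=6  J−j₁+j₂=1  j₁+j₂+J+1=8
(j₁±m₁, j₂±m₂, J±M) = (2,4,1,0,3,4)
P² = 6912/7
sum k=0..0:
  [0] +1/48 = 1/48
S = 1/48
C² = P²·S² = 3/7 ; C = +0.654654

+√(3/7) ≈ +0.654654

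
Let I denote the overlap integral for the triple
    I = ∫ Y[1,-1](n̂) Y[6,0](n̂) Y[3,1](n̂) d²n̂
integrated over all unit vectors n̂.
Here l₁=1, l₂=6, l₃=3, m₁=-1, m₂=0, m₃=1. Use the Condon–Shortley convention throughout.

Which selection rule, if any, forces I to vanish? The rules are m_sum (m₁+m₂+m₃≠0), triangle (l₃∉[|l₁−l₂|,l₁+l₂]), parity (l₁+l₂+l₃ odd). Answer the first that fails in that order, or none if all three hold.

m₁+m₂+m₃ = -1 + 0 + 1 = 0  ✓
triangle: need |l₁−l₂| ≤ l₃ ≤ l₁+l₂ = [5,7]; l₃=3 is outside  ✗
parity: l₁+l₂+l₃ = 10 is even

triangle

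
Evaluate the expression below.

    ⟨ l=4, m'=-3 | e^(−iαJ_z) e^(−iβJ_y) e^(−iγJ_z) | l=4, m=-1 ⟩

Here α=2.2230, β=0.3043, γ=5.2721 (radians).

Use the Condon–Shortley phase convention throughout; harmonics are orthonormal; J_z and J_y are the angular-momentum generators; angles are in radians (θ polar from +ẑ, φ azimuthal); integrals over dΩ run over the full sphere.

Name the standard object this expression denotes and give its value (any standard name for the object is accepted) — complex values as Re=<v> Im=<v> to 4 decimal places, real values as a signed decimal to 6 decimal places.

Wigner D-matrix element, Re=0.1325 Im=-0.0956

This is a Wigner D-matrix element — the rotation-matrix element ⟨l m'| R(α,β,γ) |l m⟩ in the angular-momentum basis.
First d^4_{-3,-1}(β=0.3043), then the phase factors e^{-i(-3)α} and e^{-i(-1)γ}:
With c≡cos(β/2)=0.988448 and s≡sin(β/2)=0.151564, N=[1·5040·6·120]^{1/2}=1904.940944
The bounds max(0,m−m')=2 and min(l+m,l−m')=3 give 2 terms
  k=2: (−1)^0·1904.9409/(240)·0.9884^6·0.1516^2 = +0.170052
  k=3: (−1)^1·1904.9409/(144)·0.9884^4·0.1516^4 = -0.006664
d^4_{-3,-1}(0.3043) = +0.170052 -0.006664 = +0.163388
Attach z-rotation phases: D = e^{-i(-3)(2.2230)}·(+0.163388)·e^{-i(-1)(5.2721)} = +0.132476-0.095634i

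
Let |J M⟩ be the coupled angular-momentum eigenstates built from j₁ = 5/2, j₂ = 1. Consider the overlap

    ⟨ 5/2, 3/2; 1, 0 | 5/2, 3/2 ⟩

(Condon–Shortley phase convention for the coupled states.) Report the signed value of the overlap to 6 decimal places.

+0.507093  (= +√(9/35))

√[6·1!4!1!/7! · 4!1!1!1!4!1!] = √(576/35)
  +(−1)^0/∏(0,1,1,1,3,0)! = 1/6  (running 1/6)
  +(−1)^1/∏(1,0,0,0,4,1)! = -1/24  (running 1/8)
⟨..|..⟩ = √(576/35)·(1/8) = +0.507093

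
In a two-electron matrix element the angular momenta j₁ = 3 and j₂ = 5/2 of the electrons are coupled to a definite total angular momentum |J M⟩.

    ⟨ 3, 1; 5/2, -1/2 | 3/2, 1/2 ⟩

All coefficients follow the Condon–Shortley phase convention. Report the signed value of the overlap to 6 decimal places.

j₁+j₂−J=4  J+j₁−j₂=2  J−j₁+j₂=1  j₁+j₂+J+1=8
(j₁±m₁, j₂±m₂, J±M) = (4,2,2,3,2,1)
P² = 192/35
sum k=1..2:
  [1] −1/6 = -1/6
  [2] +1/8 = 1/8
S = -1/24
C² = P²·S² = 1/105 ; C = -0.097590

-0.097590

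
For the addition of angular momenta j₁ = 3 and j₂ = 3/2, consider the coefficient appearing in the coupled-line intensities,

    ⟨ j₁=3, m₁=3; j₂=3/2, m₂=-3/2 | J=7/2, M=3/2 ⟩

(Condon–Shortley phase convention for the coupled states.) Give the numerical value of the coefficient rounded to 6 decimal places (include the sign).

√[8·1!5!2!/9! · 6!0!0!3!5!2!] = √(38400/7)
  +(−1)^0/∏(0,1,0,0,5,2)! = 1/240  (running 1/240)
⟨..|..⟩ = √(38400/7)·(1/240) = +0.308607

+0.308607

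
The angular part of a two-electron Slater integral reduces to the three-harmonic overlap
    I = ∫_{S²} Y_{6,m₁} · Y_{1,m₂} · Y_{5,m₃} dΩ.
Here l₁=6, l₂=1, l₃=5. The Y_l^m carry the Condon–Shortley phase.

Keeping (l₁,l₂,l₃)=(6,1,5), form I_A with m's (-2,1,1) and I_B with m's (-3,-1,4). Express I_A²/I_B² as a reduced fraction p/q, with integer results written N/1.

Shared (l₁,l₂,l₃)=(6,1,5): N and (l;000)² cancel in I_A²/I_B².
A: Δ = 2!·10!·0!/13! = 1/858; Racah Σ t=2..2: t=2:+1/34560 = 1/34560; ⇒ 3j(6 1 5; -2 1 1)² = 14/429, sgn +1
B: Δ = 2!·10!·0!/13! = 1/858; Racah Σ t=0..0: t=0:+1/725760 = 1/725760; ⇒ 3j(6 1 5; -3 -1 4)² = 1/286, sgn -1
I_A²/I_B² = (14/429)/(1/286) = 28/3

28/3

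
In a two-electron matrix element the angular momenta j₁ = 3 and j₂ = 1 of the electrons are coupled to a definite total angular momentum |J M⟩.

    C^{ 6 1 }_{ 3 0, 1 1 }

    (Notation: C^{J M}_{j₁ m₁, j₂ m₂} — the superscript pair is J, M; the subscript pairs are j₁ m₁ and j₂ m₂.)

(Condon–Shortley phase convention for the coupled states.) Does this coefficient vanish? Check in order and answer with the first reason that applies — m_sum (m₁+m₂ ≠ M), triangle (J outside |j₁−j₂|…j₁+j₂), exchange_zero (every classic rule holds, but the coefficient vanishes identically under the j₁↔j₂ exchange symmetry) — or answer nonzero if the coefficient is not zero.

triangle

m-sum: m₁+m₂ = 0+1 = 1, M = 1  ✓
triangle: need |j₁−j₂| ≤ J ≤ j₁+j₂, i.e. J ∈ [2, 4]; J = 6 is outside ✗ ⇒ coefficient is 0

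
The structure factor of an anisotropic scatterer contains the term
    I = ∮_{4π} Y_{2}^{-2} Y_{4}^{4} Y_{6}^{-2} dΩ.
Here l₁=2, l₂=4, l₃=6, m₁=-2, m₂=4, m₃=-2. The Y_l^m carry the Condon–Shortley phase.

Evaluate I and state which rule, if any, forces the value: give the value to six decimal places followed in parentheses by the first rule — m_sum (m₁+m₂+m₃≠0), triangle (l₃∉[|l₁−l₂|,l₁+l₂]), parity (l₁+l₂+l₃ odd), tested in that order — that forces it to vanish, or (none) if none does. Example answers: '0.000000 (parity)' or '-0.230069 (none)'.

0.015904 (none)

Rules hold: Σm=0, L=12 even, 2≤6≤6.
N = 5·9·13 = 585
Δ = 0!·4!·8!/13! = 1/6435
Racah Σ t=0..0: t=0:+1/2304 = 1/2304
⇒ 3j(2 4 6; 0 0 0)² = 5/143, sgn +1
Racah Σ t=0..0: t=0:+1/967680 = 1/967680
⇒ 3j(2 4 6; -2 4 -2)² = 1/6435, sgn +1
4πI² = N·(3j₀)²·(3jₘ)² = 5/1573
I = +1·√(0.00317864/4π) = 0.01590434
No selection rule forces the value: the integral is nonzero (none).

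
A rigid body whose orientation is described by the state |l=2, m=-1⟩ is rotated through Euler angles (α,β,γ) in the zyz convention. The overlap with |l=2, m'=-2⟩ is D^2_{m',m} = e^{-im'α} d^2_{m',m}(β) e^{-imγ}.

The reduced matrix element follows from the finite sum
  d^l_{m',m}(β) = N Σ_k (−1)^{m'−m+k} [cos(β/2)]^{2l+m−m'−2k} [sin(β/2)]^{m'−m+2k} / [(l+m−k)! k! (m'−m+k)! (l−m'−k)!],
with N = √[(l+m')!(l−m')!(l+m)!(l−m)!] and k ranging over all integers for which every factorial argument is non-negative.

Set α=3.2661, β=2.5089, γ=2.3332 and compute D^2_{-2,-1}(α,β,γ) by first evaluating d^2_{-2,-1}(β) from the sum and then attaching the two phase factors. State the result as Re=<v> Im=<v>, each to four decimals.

Re=-0.0485 Im=0.0304

D^2_{-2,-1}(3.2661,2.5089,2.3332) = e^{-i·-2·3.2661}·d^2_{-2,-1}(2.5089)·e^{-i·-1·2.3332}. Compute d first:
With c≡cos(β/2)=0.311096 and s≡sin(β/2)=0.950378, N=[1·24·1·6]^{1/2}=12.000000
Admissible k: 1..1 (factorial args all ≥0)
  k=1: (−1)^0·12.0000/(6)·0.3111^3·0.9504^1 = +0.057228
d^2_{-2,-1}(2.5089) = +0.057228
D = (+0.969156+0.246449i)·(+0.057228)·(-0.690662+0.723178i) = -0.048506+0.030369i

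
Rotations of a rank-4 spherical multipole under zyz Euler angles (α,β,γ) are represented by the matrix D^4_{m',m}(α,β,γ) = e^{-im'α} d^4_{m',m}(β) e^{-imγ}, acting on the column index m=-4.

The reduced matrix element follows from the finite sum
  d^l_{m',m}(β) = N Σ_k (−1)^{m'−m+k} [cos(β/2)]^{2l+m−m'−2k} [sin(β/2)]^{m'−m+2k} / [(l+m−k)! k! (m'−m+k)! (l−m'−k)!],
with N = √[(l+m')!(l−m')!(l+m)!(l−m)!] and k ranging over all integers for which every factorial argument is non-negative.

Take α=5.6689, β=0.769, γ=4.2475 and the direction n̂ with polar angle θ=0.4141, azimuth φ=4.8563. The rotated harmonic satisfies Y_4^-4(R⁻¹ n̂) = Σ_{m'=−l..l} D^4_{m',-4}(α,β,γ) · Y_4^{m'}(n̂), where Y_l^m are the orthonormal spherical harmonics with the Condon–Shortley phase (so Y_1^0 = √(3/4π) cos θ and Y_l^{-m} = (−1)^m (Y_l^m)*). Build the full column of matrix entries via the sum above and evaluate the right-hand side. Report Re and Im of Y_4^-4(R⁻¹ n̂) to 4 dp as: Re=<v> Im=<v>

Re=-0.0163 Im=0.0298

Need the full column D^4_{m',-4} for m'=−4..4 at α=5.6689, β=0.7690, γ=4.2475.
cos(β/2)=0.926986, sin(β/2)=0.375096
d^4_{-4,-4}: single k=0 term ⇒ +0.545238;  D = -0.210160+0.503107i
d^4_{-3,-4}: single k=0 term ⇒ -0.624022;  D = +0.528434-0.331905i
d^4_{-2,-4}: single k=0 term ⇒ +0.472392;  D = -0.471717-0.025245i
d^4_{-1,-4}: single k=0 term ⇒ -0.270325;  D = +0.212264+0.167391i
d^4_{0,-4}: single k=0 term ⇒ +0.122295;  D = -0.034825-0.117232i
d^4_{1,-4}: single k=0 term ⇒ -0.044261;  D = -0.014155+0.041937i
d^4_{2,-4}: single k=0 term ⇒ +0.012664;  D = +0.010226-0.007471i
d^4_{3,-4}: single k=0 term ⇒ -0.002739;  D = -0.002739+0.000046i
d^4_{4,-4}: single k=0 term ⇒ +0.000392;  D = +0.000324+0.000220i
Y_4^{m'}(θ=0.4141,φ=4.8563) and Σ D·Y over m':
  (-0.2102+0.5031i)·(+0.0097-0.0063i)  (+0.5284-0.3319i)·(-0.0312-0.0678i)  (-0.4717-0.0252i)·(-0.2527+0.0748i)  (+0.2123+0.1674i)·(+0.0716+0.4944i)  (-0.0348-0.1172i)·(+0.2583+0.0000i)  (-0.0142+0.0419i)·(-0.0716+0.4944i)  (+0.0102-0.0075i)·(-0.2527-0.0748i)  (-0.0027+0.0000i)·(+0.0312-0.0678i)  (+0.0003+0.0002i)·(+0.0097+0.0063i)
Y_4^-4(R⁻¹ n̂) = -0.016257+0.029821i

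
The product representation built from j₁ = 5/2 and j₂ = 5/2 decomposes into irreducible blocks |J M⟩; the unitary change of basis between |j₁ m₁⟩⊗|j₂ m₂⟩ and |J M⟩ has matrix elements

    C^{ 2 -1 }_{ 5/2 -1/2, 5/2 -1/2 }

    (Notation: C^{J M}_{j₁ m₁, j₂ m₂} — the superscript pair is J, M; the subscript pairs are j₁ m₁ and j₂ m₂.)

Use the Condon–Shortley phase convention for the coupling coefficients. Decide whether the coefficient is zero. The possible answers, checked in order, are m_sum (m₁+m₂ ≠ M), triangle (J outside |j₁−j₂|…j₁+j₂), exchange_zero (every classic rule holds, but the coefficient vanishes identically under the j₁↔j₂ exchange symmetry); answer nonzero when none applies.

exchange_zero

m-sum: m₁+m₂ = -1/2+(-1/2) = -1, M = -1  ✓
triangle: |j₁−j₂| = 0 ≤ J = 2 ≤ j₁+j₂ = 5  ✓
exchange: j₁=j₂ and m₁=m₂, and (−1)^(j₁+j₂−J) = (−1)^3 = −1 forces ⟨j₁m₁;j₂m₂|JM⟩ = −⟨j₂m₂;j₁m₁|JM⟩ = −⟨j₁m₁;j₂m₂|JM⟩ ⇒ the coefficient vanishes identically
Racah sum check: Σ_k collapses to 0 ⇒ CG = 0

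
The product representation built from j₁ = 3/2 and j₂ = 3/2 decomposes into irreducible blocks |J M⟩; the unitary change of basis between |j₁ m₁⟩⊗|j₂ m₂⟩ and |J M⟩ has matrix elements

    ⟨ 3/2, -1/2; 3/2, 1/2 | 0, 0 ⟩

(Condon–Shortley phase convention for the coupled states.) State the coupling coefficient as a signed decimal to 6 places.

+√(1/4) = +0.500000

triangle: 3!×0!×0!/4! = 6/24
(j±m)!: 1!×2!×2!×1!×0!×0! = 4
prefactor² = (2J+1)×Δ×N² = 1
  k=2: +1/(2!×1!×0!×0!×0!×0!) = 1/2
Σ = 1/2  ⇒  CG² = 1×(1/2)² = 1/4
CG = +√(1/4) = +0.500000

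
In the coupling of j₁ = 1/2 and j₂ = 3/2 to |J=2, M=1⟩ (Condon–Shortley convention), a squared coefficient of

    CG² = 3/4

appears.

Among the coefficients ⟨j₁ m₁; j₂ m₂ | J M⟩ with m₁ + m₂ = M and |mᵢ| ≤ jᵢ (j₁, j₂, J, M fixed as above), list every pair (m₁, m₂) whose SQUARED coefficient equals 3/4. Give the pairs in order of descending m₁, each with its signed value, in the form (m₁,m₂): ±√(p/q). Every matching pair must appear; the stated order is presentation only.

Admissible pairs with m₁+m₂ = M = 1: (-1/2,3/2), (1/2,1/2)
  (m₁,m₂)=(1/2,1/2): CG² = 3/4, CG = +√(3/4)   ← matches the target
  (m₁,m₂)=(-1/2,3/2): CG² = 1/4, CG = +√(1/4)
Pairs with CG² = 3/4: (1/2,1/2): +√(3/4)

(1/2,1/2): +√(3/4)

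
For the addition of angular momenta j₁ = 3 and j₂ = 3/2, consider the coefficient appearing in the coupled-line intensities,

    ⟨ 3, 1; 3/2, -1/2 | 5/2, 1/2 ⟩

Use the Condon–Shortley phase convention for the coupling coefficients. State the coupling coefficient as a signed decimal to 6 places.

-0.119523  (= −√(1/70))

√[6·2!4!1!/8! · 4!2!1!2!3!2!] = √(288/35)
  +(−1)^0/∏(0,2,2,1,2,0)! = 1/8  (running 1/8)
  +(−1)^1/∏(1,1,1,0,3,1)! = -1/6  (running -1/24)
⟨..|..⟩ = √(288/35)·(-1/24) = -0.119523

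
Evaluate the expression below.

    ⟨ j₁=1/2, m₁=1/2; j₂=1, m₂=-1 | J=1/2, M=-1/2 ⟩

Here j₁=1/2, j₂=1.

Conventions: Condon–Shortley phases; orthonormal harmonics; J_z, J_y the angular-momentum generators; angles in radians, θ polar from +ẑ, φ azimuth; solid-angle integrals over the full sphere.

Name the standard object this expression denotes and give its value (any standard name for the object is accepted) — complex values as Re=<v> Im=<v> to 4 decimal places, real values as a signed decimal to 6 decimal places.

Clebsch–Gordan coefficient, +√(2/3) ≈ +0.816497

This is a Clebsch–Gordan (vector-coupling) coefficient.
j₁+j₂−J=1  J+j₁−j₂=0  J−j₁+j₂=1  j₁+j₂+J+1=3
(j₁±m₁, j₂±m₂, J±M) = (1,0,0,2,0,1)
P² = 2/3
sum k=0..0:
  [0] +1/1 = 1
S = 1
C² = P²·S² = 2/3 ; C = +0.816497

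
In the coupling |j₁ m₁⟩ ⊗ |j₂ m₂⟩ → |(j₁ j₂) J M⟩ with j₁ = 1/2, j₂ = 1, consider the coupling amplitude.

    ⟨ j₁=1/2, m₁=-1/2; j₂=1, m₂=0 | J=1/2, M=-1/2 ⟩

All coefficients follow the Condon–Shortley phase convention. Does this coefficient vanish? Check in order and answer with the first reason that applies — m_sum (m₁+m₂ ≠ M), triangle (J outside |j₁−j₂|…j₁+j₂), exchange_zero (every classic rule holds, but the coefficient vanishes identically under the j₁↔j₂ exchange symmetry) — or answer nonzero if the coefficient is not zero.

m-sum: m₁+m₂ = -1/2+0 = -1/2, M = -1/2  ✓
triangle: |j₁−j₂| = 1/2 ≤ J = 1/2 ≤ j₁+j₂ = 3/2  ✓
exchange: j₁≠j₂ or m₁≠m₂ — the exchange symmetry imposes no constraint here
value check: CG = −√(1/3) = -0.577350 ≠ 0

nonzero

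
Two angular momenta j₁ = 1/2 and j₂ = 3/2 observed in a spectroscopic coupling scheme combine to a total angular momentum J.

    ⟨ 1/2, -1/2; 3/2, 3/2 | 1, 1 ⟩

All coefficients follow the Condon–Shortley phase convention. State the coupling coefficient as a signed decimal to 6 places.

-0.866025  (= −√(3/4))

j₁+j₂−J=1  J+j₁−j₂=0  J−j₁+j₂=2  j₁+j₂+J+1=4
(j₁±m₁, j₂±m₂, J±M) = (0,1,3,0,2,0)
P² = 3
sum k=1..1:
  [1] −1/2 = -1/2
S = -1/2
C² = P²·S² = 3/4 ; C = -0.866025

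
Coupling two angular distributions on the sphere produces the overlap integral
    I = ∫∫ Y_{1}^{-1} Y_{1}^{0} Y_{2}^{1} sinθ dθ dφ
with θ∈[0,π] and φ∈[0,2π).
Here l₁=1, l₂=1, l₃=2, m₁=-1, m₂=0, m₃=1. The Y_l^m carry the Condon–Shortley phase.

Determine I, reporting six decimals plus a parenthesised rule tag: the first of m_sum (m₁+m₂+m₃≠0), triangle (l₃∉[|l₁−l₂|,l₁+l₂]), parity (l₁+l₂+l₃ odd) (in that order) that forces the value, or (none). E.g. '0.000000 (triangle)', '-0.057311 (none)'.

Checks pass: Σm=0; 4 even; l₃=2∈[0,2].
(2·1+1)(2·1+1)(2·2+1) = 45
Δ: 0! 2! 2! / 5! → 1/30
sum: t=0:+1/1 = 1/1
3j²(1 1 2; 0 0 0) = Δ·Π!·Σ² = 2/15  (sign +1)
sum: t=0:+1/2 = 1/2
3j²(1 1 2; -1 0 1) = Δ·Π!·Σ² = 1/10  (sign -1)
combine: 4πI² = 45·2/15·1/10 = 3/5
take √, sign -1: I = -0.21850969
No selection rule forces the value: the integral is nonzero (none).

-0.218510 (none)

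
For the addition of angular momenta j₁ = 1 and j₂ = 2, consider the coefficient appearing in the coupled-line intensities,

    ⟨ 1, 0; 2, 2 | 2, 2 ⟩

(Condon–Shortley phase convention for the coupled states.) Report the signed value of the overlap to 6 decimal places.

√[5·1!1!3!/6! · 1!1!4!0!4!0!] = √(24)
  +(−1)^1/∏(1,0,0,3,1,0)! = -1/6  (running -1/6)
⟨..|..⟩ = √(24)·(-1/6) = -0.816497

−√(2/3) ≈ -0.816497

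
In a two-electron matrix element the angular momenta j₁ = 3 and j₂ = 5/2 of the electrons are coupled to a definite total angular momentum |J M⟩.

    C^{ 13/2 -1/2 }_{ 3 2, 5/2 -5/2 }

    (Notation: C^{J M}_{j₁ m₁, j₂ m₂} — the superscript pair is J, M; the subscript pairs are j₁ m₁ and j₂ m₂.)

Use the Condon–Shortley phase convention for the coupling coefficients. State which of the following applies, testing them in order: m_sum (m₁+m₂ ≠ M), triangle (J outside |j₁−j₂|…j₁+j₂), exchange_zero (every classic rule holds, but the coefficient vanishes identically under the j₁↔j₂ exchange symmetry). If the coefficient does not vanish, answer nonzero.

m-sum: m₁+m₂ = 2+(-5/2) = -1/2, M = -1/2  ✓
triangle: need |j₁−j₂| ≤ J ≤ j₁+j₂, i.e. J ∈ [1/2, 11/2]; J = 13/2 is outside ✗ ⇒ coefficient is 0

triangle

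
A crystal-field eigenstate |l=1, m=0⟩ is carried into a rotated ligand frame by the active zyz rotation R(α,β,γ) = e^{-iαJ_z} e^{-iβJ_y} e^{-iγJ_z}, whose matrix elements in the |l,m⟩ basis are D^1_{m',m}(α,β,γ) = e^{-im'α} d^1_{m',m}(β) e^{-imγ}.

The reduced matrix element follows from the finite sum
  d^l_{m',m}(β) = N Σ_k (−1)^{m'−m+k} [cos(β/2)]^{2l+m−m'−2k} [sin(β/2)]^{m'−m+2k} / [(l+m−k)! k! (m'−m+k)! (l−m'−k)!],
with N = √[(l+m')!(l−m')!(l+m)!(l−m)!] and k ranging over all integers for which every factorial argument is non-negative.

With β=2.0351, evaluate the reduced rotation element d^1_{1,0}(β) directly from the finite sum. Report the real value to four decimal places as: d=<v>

d=-0.6322

d^1_{1,0}(β=2.0351) via the finite sum:
Half-angle: c=0.525452, s=0.850823. N=√(2·1·1·1)=1.414214
k∈{0} keeps every argument non-negative
  k=0: (−1)^1·1.4142/(1)·0.5255^1·0.8508^1 = -0.632248
d^1_{1,0}(2.0351) = -0.632248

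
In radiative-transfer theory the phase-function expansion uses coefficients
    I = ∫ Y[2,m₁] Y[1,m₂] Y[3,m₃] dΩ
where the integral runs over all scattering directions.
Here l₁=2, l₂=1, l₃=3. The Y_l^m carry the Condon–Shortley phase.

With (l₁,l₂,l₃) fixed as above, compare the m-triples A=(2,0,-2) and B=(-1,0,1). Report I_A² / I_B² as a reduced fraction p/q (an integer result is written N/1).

l's match ⇒ only the (l;m) 3-j factors differ between A and B.
A: triangle coeff Δ(2,1,3) = 1/105; Σ_t [0,0]: t=0:+1/24 = 1/24; (3j)²=1/21 [(2 1 3; 2 0 -2)], sign=-1
B: triangle coeff Δ(2,1,3) = 1/105; Σ_t [0,0]: t=0:+1/6 = 1/6; (3j)²=8/105 [(2 1 3; -1 0 1)], sign=+1
I_A²/I_B² = (1/21)/(8/105) = 5/8

5/8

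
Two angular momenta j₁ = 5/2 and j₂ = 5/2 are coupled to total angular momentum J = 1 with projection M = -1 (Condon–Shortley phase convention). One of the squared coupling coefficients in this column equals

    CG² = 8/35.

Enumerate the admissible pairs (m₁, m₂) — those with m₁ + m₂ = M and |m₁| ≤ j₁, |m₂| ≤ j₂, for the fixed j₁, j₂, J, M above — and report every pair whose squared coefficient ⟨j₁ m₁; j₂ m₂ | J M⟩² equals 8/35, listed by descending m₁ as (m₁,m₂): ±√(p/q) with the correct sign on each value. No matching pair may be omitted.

(1/2,-3/2): −√(8/35); (-3/2,1/2): −√(8/35)

Admissible pairs with m₁+m₂ = M = -1: (-5/2,3/2), (-3/2,1/2), (-1/2,-1/2), (1/2,-3/2), (3/2,-5/2)
  (m₁,m₂)=(3/2,-5/2): CG² = 1/7, CG = +√(1/7)
  (m₁,m₂)=(1/2,-3/2): CG² = 8/35, CG = −√(8/35)   ← matches the target
  (m₁,m₂)=(-1/2,-1/2): CG² = 9/35, CG = +√(9/35)
  (m₁,m₂)=(-3/2,1/2): CG² = 8/35, CG = −√(8/35)   ← matches the target
  (m₁,m₂)=(-5/2,3/2): CG² = 1/7, CG = +√(1/7)
Pairs with CG² = 8/35: (1/2,-3/2): −√(8/35); (-3/2,1/2): −√(8/35)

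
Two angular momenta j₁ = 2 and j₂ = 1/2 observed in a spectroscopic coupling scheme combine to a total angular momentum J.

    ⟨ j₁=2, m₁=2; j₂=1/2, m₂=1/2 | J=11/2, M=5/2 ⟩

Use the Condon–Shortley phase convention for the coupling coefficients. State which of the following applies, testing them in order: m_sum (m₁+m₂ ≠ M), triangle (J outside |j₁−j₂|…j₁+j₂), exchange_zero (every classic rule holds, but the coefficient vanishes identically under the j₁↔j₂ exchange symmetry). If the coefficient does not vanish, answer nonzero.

triangle

m-sum: m₁+m₂ = 2+1/2 = 5/2, M = 5/2  ✓
triangle: need |j₁−j₂| ≤ J ≤ j₁+j₂, i.e. J ∈ [3/2, 5/2]; J = 11/2 is outside ✗ ⇒ coefficient is 0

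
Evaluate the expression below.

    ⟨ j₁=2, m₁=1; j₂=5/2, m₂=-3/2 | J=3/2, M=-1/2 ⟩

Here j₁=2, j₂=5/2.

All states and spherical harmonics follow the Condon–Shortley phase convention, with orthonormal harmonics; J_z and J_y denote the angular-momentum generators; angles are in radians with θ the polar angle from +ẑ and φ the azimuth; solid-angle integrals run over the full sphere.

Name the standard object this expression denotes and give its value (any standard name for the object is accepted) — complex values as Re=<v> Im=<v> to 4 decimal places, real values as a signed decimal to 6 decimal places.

This is a Clebsch–Gordan (vector-coupling) coefficient.
triangle: 3!·1!·2!/7! = 12/5040
(j±m)!: 3!·1!·1!·4!·1!·2! = 288
prefactor² = (2J+1)·Δ·N² = 96/35
  k=0: +1/(0!·3!·1!·1!·0!·1!) = 1/6
  k=1: −1/(1!·2!·0!·0!·1!·2!) = -1/4
Σ = -1/12  ⇒  CG² = 96/35·(-1/12)² = 2/105
CG = −√(2/105) = -0.138013

Clebsch–Gordan coefficient, −√(2/105) ≈ -0.138013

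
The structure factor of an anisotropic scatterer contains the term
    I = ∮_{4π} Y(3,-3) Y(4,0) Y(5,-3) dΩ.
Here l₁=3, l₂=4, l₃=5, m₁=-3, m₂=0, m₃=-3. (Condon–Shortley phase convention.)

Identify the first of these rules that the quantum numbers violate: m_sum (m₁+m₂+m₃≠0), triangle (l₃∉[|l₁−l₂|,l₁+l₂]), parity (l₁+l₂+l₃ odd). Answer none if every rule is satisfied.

Σmᵢ = -6  ✗
l₃∈[|l₁−l₂|,l₁+l₂]=[1,7], have l₃=5
Σlᵢ = 12 ⇒ even

m_sum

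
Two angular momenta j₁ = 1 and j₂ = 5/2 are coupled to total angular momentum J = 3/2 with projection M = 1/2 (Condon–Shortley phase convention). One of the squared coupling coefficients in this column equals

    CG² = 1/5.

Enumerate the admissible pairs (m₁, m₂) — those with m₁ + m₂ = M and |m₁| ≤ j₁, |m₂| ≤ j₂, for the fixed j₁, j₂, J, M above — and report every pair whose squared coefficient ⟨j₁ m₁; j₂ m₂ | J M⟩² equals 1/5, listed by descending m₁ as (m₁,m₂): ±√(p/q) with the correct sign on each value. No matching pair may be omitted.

Admissible pairs with m₁+m₂ = M = 1/2: (-1,3/2), (0,1/2), (1,-1/2)
  (m₁,m₂)=(1,-1/2): CG² = 1/5, CG = +√(1/5)   ← matches the target
  (m₁,m₂)=(0,1/2): CG² = 2/5, CG = −√(2/5)
  (m₁,m₂)=(-1,3/2): CG² = 2/5, CG = +√(2/5)
Pairs with CG² = 1/5: (1,-1/2): +√(1/5)

(1,-1/2): +√(1/5)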